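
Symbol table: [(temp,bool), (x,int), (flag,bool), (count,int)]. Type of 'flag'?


Lookup 'flag' → type bool


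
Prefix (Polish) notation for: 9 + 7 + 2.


left-to-right (same/higher precedence on left): tree is (+ (+ 9 7) 2)
Prefix: + + 9 7 2


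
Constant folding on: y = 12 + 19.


12 + 19 = 31 at compile time
Optimized: y = 31


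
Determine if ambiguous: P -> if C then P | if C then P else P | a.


dangling else: 'if C then if C then a else a' parses two ways
Ambiguous


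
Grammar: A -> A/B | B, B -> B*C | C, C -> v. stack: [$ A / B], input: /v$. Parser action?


handle 'A/B' on top; lookahead ∈ FOLLOW(A) = {/, $}
Action: reduce (A -> A/B)


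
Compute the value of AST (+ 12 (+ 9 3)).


Evaluate inner: (+ 9 3) = 12
Evaluate root: (+ 12 12) = 24
Result: 24


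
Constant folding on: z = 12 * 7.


12 * 7 = 84 at compile time
Optimized: z = 84


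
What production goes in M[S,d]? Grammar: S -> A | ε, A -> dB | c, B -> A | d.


For [S, d]: 'd' ∈ FIRST(A)
Entry: S -> A


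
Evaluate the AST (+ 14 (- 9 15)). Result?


Evaluate inner: (- 9 15) = -6
Evaluate root: (+ 14 -6) = 8
Result: 8


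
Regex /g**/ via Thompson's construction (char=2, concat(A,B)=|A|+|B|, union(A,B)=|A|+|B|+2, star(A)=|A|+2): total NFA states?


Syntax tree has 1 char leaf(s), 0 union(s), 2 star(s)
chars contribute 1×2 = 2; each union adds +2; each star adds +2
Total: 2 + 0 + 4 = 6 states


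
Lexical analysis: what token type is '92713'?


Pattern: digits only
Type: INTEGER_LITERAL


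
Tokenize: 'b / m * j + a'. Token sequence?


Scan left to right, longest-match per lexeme
Tokens: ID(b), OP(/), ID(m), OP(*), ID(j), OP(+), ID(a)


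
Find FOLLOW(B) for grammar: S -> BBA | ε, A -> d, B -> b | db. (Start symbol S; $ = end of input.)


$ ∈ FOLLOW(S). For each A -> αBβ: add FIRST(β)\{ε} to FOLLOW(B); if β nullable, add FOLLOW(A).
FOLLOW(B) = {b, d}


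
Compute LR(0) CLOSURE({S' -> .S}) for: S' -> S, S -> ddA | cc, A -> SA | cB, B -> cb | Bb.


Start: S' -> .S
For each item with dot before a nonterminal B, add B -> .γ for every B-production
Closure: [S' -> .S, S -> .ddA, S -> .cc]


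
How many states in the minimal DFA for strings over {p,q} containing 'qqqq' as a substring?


KMP-style automaton: 4 progress states + 1 absorbing accept = 5
Minimal DFA: 5 states


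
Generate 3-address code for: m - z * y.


Break into single-operator statements:
t1 = z * y
t2 = m - t1


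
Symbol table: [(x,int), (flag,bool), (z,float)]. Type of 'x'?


Lookup 'x' → type int


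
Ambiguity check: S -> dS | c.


right-linear, alternatives start with distinct terminals 'd' vs 'c': unique leftmost derivation
Unambiguous


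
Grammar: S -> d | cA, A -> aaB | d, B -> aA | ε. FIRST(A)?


Per alternative of A: FIRST(aaB) = {a}; FIRST(d) = {d}
FIRST(A) = {a, d}


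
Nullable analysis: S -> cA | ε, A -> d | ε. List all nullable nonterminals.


A nonterminal is nullable iff some alternative derives ε (directly, or every symbol in it is nullable)
Nullable: {A, S}


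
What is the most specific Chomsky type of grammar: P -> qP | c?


Right-linear: every RHS is a terminal or a terminal followed by one nonterminal
Classification: Type 3 (Regular)


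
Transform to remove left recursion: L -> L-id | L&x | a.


Left-recursive alternatives: L-id, L&x; non-recursive: a
Introduce L': L -> aL', L' -> -idL' | &xL' | ε


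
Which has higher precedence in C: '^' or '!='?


'!=' is equality (level 6); '^' is bitwise XOR (level 4)
Higher level binds tighter
'!=' has higher precedence than '^'


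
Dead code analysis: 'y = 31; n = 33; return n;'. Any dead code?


y is assigned but never read
Dead: 'y = 31'


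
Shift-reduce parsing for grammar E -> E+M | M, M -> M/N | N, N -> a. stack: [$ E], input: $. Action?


start symbol E on stack, input exhausted
Action: accept


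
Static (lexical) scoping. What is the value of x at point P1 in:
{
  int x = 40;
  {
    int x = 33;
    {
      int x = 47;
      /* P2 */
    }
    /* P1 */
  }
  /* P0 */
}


x declared in the same block as P1
x = 33


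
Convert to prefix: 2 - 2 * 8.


'*' binds tighter: tree is (- 2 (* 2 8))
Prefix: - 2 * 2 8


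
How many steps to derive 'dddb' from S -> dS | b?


Derivation: S => dS => ddS => dddS => dddb
Steps: 4


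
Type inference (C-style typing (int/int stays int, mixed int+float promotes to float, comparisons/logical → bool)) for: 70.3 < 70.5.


Operand types: float < float
Rule: comparison yields bool
Result type: bool


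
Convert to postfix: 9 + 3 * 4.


* has higher precedence, evaluate 3*4 first
Postfix: 9 3 4 * +


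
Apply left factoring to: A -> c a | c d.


Common prefix: 'c'
Factored: A -> c A', A' -> a | d


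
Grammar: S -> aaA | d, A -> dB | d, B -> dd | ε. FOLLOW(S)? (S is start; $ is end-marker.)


$ ∈ FOLLOW(S). For each A -> αBβ: add FIRST(β)\{ε} to FOLLOW(B); if β nullable, add FOLLOW(A).
FOLLOW(S) = {$}


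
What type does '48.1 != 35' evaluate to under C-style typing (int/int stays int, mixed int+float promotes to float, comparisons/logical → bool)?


Operand types: float != int
Rule: comparison yields bool
Result type: bool


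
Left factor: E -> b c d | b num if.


Common prefix: 'b'
Factored: E -> b E', E' -> c d | num if


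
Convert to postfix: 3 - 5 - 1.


Left to right (same or higher precedence on left)
Postfix: 3 5 - 1 -


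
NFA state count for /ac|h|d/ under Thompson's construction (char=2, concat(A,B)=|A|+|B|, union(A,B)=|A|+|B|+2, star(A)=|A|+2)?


Syntax tree has 4 char leaf(s), 2 union(s), 0 star(s)
chars contribute 4×2 = 8; each union adds +2; each star adds +2
Total: 8 + 4 + 0 = 12 states


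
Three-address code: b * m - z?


Break into single-operator statements:
t1 = b * m
t2 = t1 - z


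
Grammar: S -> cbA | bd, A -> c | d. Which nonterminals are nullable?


A nonterminal is nullable iff some alternative derives ε (directly, or every symbol in it is nullable)
Nullable: {}


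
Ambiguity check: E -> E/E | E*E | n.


'n/n*n' has two parse trees (no precedence encoded between / and *)
Ambiguous


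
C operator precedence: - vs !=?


'-' is additive (level 9); '!=' is equality (level 6)
Higher level binds tighter
'-' has higher precedence than '!='


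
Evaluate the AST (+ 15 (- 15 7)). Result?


Evaluate inner: (- 15 7) = 8
Evaluate root: (+ 15 8) = 23
Result: 23


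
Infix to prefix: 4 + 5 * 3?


'*' binds tighter: tree is (+ 4 (* 5 3))
Prefix: + 4 * 5 3


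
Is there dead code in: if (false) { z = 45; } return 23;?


condition is constant false, so the whole block is unreachable
Dead: 'if (false) { z = 45; }'


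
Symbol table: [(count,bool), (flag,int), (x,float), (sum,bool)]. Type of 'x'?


Lookup 'x' → type float


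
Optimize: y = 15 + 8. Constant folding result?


15 + 8 = 23 at compile time
Optimized: y = 23


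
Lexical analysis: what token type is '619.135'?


Pattern: digits with a decimal point
Type: FLOAT_LITERAL


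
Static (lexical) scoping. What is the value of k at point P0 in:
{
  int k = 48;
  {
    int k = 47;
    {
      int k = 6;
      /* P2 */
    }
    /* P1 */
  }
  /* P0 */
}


k declared in the same block as P0
k = 48


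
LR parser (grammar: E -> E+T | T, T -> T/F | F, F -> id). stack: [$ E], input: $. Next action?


start symbol E on stack, input exhausted
Action: accept


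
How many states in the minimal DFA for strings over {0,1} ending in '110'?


Track the longest suffix of input matching a prefix of '110': 4 classes (prefixes of length 0..3)
Minimal DFA: 4 states


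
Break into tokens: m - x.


Scan left to right, longest-match per lexeme
Tokens: ID(m), OP(-), ID(x)


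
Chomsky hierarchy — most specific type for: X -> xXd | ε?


Single nonterminal LHS, but x^n d^n is not regular
Classification: Type 2 (Context-Free)


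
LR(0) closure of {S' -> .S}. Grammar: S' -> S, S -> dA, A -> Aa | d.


Start: S' -> .S
For each item with dot before a nonterminal B, add B -> .γ for every B-production
Closure: [S' -> .S, S -> .dA]


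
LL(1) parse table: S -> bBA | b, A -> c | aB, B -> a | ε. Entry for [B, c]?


For [B, c]: ε is nullable and 'c' ∈ FOLLOW(B)
Entry: B -> ε


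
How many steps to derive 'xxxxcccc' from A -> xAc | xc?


Derivation: A => xAc => xxAcc => xxxAccc => xxxxcccc
Steps: 4


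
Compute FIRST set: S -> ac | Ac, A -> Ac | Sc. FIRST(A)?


Per alternative of A: FIRST(Ac) = {a}; FIRST(Sc) = {a}
FIRST(A) = {a}


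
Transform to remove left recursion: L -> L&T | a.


Left-recursive alternatives: L&T; non-recursive: a
Introduce L': L -> aL', L' -> &TL' | ε


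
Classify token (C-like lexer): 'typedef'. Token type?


Pattern: reserved word
Type: KEYWORD


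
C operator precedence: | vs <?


'<' is relational (level 7); '|' is bitwise OR (level 3)
Higher level binds tighter
'<' has higher precedence than '|'


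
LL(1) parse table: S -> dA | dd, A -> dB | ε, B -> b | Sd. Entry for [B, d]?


For [B, d]: 'd' ∈ FIRST(Sd)
Entry: B -> Sd


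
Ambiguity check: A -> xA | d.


right-linear, alternatives start with distinct terminals 'x' vs 'd': unique leftmost derivation
Unambiguous


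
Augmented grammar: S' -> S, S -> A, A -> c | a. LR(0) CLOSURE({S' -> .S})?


Start: S' -> .S
For each item with dot before a nonterminal B, add B -> .γ for every B-production
Closure: [S' -> .S, S -> .A, A -> .c, A -> .a]


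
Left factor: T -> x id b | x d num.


Common prefix: 'x'
Factored: T -> x T', T' -> id b | d num


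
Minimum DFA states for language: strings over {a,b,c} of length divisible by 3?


Track length mod 3: states 0..2, accept at 0
Minimal DFA: 3 states


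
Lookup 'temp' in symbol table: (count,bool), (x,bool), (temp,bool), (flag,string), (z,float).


Lookup 'temp' → type bool


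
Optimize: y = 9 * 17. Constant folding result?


9 * 17 = 153 at compile time
Optimized: y = 153


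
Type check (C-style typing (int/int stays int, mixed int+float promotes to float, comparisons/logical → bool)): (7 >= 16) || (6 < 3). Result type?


Operand types: bool || bool
Rule: logical operators take bool operands and yield bool
Result type: bool


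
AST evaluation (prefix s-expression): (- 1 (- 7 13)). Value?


Evaluate inner: (- 7 13) = -6
Evaluate root: (- 1 -6) = 7
Result: 7


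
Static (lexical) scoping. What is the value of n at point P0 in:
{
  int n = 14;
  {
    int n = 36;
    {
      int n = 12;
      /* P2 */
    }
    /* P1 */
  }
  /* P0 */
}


n declared in the same block as P0
n = 14


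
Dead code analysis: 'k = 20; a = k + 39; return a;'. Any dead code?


k is read by a's definition; a is returned
No dead code


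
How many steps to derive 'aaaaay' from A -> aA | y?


Derivation: A => aA => aaA => aaaA => aaaaA => aaaaaA => aaaaay
Steps: 6


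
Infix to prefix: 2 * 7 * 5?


left-to-right (same/higher precedence on left): tree is (* (* 2 7) 5)
Prefix: * * 2 7 5


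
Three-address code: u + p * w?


Break into single-operator statements:
t1 = p * w
t2 = u + t1


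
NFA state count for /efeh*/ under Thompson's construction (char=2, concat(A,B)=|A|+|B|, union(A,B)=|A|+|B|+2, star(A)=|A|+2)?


Syntax tree has 4 char leaf(s), 0 union(s), 1 star(s)
chars contribute 4×2 = 8; each union adds +2; each star adds +2
Total: 8 + 0 + 2 = 10 states


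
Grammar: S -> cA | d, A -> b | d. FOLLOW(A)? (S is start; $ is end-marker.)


$ ∈ FOLLOW(S). For each A -> αBβ: add FIRST(β)\{ε} to FOLLOW(B); if β nullable, add FOLLOW(A).
FOLLOW(A) = {$}


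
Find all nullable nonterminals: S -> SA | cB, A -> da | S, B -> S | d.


A nonterminal is nullable iff some alternative derives ε (directly, or every symbol in it is nullable)
Nullable: {}


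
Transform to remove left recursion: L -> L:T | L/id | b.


Left-recursive alternatives: L:T, L/id; non-recursive: b
Introduce L': L -> bL', L' -> :TL' | /idL' | ε


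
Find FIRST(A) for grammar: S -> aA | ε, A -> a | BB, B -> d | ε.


Per alternative of A: FIRST(a) = {a}; FIRST(BB) = {d, ε}
FIRST(A) = {a, d, ε}


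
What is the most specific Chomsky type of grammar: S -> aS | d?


Right-linear: every RHS is a terminal or a terminal followed by one nonterminal
Classification: Type 3 (Regular)


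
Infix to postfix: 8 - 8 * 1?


* has higher precedence, evaluate 8*1 first
Postfix: 8 8 1 * -


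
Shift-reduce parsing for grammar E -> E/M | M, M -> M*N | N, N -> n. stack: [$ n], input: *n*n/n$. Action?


'n' on top is the handle for N -> n
Action: reduce (N -> n)


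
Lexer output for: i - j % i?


Scan left to right, longest-match per lexeme
Tokens: ID(i), OP(-), ID(j), OP(%), ID(i)


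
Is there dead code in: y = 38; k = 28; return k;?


y is assigned but never read
Dead: 'y = 38'


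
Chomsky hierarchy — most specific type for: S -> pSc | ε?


Single nonterminal LHS, but p^n c^n is not regular
Classification: Type 2 (Context-Free)


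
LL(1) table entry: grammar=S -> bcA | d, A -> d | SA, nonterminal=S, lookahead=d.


For [S, d]: 'd' ∈ FIRST(d)
Entry: S -> d


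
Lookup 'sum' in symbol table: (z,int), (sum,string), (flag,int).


Lookup 'sum' → type string


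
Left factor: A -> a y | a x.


Common prefix: 'a'
Factored: A -> a A', A' -> y | x


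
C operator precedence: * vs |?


'*' is multiplicative (level 10); '|' is bitwise OR (level 3)
Higher level binds tighter
'*' has higher precedence than '|'


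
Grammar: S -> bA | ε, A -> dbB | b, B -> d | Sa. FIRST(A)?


Per alternative of A: FIRST(dbB) = {d}; FIRST(b) = {b}
FIRST(A) = {b, d}


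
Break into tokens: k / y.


Scan left to right, longest-match per lexeme
Tokens: ID(k), OP(/), ID(y)


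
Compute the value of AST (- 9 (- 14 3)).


Evaluate inner: (- 14 3) = 11
Evaluate root: (- 9 11) = -2
Result: -2


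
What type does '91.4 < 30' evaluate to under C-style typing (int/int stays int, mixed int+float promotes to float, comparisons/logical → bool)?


Operand types: float < int
Rule: comparison yields bool
Result type: bool


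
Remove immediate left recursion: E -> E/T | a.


Left-recursive alternatives: E/T; non-recursive: a
Introduce E': E -> aE', E' -> /TE' | ε


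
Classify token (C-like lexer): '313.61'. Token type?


Pattern: digits with a decimal point
Type: FLOAT_LITERAL


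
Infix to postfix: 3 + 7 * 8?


* has higher precedence, evaluate 7*8 first
Postfix: 3 7 8 * +


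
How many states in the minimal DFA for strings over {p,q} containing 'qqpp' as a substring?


KMP-style automaton: 4 progress states + 1 absorbing accept = 5
Minimal DFA: 5 states


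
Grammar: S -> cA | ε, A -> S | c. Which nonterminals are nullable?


A nonterminal is nullable iff some alternative derives ε (directly, or every symbol in it is nullable)
Nullable: {A, S}


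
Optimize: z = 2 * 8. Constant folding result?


2 * 8 = 16 at compile time
Optimized: z = 16


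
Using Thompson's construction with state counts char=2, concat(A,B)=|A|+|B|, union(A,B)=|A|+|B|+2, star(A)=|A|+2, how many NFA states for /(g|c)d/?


Syntax tree has 3 char leaf(s), 1 union(s), 0 star(s)
chars contribute 3×2 = 6; each union adds +2; each star adds +2
Total: 6 + 2 + 0 = 8 states


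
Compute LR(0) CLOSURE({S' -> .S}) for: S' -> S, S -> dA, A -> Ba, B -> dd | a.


Start: S' -> .S
For each item with dot before a nonterminal B, add B -> .γ for every B-production
Closure: [S' -> .S, S -> .dA]


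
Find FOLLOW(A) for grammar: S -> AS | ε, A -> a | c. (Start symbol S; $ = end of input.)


$ ∈ FOLLOW(S). For each A -> αBβ: add FIRST(β)\{ε} to FOLLOW(B); if β nullable, add FOLLOW(A).
FOLLOW(A) = {$, a, c}


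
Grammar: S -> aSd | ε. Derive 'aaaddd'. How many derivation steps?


Derivation: S => aSd => aaSdd => aaaSddd => aaaddd
Steps: 4


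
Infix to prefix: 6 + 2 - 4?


left-to-right (same/higher precedence on left): tree is (- (+ 6 2) 4)
Prefix: - + 6 2 4


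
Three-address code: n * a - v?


Break into single-operator statements:
t1 = n * a
t2 = t1 - v


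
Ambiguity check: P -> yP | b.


right-linear, alternatives start with distinct terminals 'y' vs 'b': unique leftmost derivation
Unambiguous


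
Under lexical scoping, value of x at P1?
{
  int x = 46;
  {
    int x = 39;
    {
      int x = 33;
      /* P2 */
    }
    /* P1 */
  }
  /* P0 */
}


x declared in the same block as P1
x = 39


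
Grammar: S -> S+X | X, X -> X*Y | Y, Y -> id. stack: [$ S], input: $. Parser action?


start symbol S on stack, input exhausted
Action: accept


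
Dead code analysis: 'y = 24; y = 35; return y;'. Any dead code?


first assignment to y is overwritten before any read
Dead: 'y = 24'


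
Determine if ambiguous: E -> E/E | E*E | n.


'n/n*n' has two parse trees (no precedence encoded between / and *)
Ambiguous


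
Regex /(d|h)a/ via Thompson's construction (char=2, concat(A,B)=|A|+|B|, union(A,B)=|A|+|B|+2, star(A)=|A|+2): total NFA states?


Syntax tree has 3 char leaf(s), 1 union(s), 0 star(s)
chars contribute 3×2 = 6; each union adds +2; each star adds +2
Total: 6 + 2 + 0 = 8 states


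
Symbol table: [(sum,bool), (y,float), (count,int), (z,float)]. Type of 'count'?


Lookup 'count' → type int


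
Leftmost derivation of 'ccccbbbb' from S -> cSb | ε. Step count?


Derivation: S => cSb => ccSbb => cccSbbb => ccccSbbbb => ccccbbbb
Steps: 5


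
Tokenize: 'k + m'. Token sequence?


Scan left to right, longest-match per lexeme
Tokens: ID(k), OP(+), ID(m)


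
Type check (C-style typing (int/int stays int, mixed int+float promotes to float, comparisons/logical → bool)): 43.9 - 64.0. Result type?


Operand types: float - float
Rule: mixed int/float promotes to float; int/int stays int
Result type: float


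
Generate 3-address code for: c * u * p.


Break into single-operator statements:
t1 = c * u
t2 = t1 * p


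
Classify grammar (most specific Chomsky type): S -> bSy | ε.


Single nonterminal LHS, but b^n y^n is not regular
Classification: Type 2 (Context-Free)


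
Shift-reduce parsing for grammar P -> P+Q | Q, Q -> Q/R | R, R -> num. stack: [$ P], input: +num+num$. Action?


shift '+' to continue P -> P+Q
Action: shift


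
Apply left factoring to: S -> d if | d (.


Common prefix: 'd'
Factored: S -> d S', S' -> if | (


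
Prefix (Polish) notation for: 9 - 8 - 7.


left-to-right (same/higher precedence on left): tree is (- (- 9 8) 7)
Prefix: - - 9 8 7


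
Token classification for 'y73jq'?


Pattern: letter/underscore followed by alphanumerics, not a keyword
Type: IDENTIFIER


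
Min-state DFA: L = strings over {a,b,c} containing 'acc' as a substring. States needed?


KMP-style automaton: 3 progress states + 1 absorbing accept = 4
Minimal DFA: 4 states


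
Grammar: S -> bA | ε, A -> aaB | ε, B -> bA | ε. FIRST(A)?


Per alternative of A: FIRST(aaB) = {a}; FIRST(ε) = {ε}
FIRST(A) = {a, ε}


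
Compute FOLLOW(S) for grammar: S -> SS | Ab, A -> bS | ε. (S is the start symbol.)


$ ∈ FOLLOW(S). For each A -> αBβ: add FIRST(β)\{ε} to FOLLOW(B); if β nullable, add FOLLOW(A).
FOLLOW(S) = {$, b}


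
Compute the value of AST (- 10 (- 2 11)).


Evaluate inner: (- 2 11) = -9
Evaluate root: (- 10 -9) = 19
Result: 19


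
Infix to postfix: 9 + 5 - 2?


Left to right (same or higher precedence on left)
Postfix: 9 5 + 2 -


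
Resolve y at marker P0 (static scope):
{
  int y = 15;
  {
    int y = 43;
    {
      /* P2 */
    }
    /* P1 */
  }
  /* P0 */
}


y declared in the same block as P0
y = 15


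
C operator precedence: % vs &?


'%' is multiplicative (level 10); '&' is bitwise AND (level 5)
Higher level binds tighter
'%' has higher precedence than '&'


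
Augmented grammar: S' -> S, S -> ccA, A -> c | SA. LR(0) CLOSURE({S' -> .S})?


Start: S' -> .S
For each item with dot before a nonterminal B, add B -> .γ for every B-production
Closure: [S' -> .S, S -> .ccA]


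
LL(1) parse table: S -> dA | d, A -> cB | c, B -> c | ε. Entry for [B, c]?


For [B, c]: 'c' ∈ FIRST(c)
Entry: B -> c


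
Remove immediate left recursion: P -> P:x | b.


Left-recursive alternatives: P:x; non-recursive: b
Introduce P': P -> bP', P' -> :xP' | ε


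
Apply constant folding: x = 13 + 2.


13 + 2 = 15 at compile time
Optimized: x = 15


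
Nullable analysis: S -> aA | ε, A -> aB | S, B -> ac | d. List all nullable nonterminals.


A nonterminal is nullable iff some alternative derives ε (directly, or every symbol in it is nullable)
Nullable: {A, S}


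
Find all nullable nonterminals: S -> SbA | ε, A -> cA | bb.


A nonterminal is nullable iff some alternative derives ε (directly, or every symbol in it is nullable)
Nullable: {S}


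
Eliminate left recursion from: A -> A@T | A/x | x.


Left-recursive alternatives: A@T, A/x; non-recursive: x
Introduce A': A -> xA', A' -> @TA' | /xA' | ε


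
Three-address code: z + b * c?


Break into single-operator statements:
t1 = b * c
t2 = z + t1


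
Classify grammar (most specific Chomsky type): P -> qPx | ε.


Single nonterminal LHS, but q^n x^n is not regular
Classification: Type 2 (Context-Free)


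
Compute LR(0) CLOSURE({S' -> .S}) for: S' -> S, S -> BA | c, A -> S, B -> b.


Start: S' -> .S
For each item with dot before a nonterminal B, add B -> .γ for every B-production
Closure: [S' -> .S, S -> .BA, S -> .c, B -> .b]


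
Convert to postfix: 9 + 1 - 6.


Left to right (same or higher precedence on left)
Postfix: 9 1 + 6 -


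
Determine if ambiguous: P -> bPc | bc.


balanced b^n…c^n: each string has a unique parse
Unambiguous


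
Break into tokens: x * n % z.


Scan left to right, longest-match per lexeme
Tokens: ID(x), OP(*), ID(n), OP(%), ID(z)


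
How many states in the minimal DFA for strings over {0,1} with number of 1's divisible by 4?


Track (count of 1) mod 4: states 0..3, accept at 0
Minimal DFA: 4 states


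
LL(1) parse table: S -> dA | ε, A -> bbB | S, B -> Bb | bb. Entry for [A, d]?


For [A, d]: 'd' ∈ FIRST(S)
Entry: A -> S


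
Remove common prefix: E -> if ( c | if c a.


Common prefix: 'if'
Factored: E -> if E', E' -> ( c | c a


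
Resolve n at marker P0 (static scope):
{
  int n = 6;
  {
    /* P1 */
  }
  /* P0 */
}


n declared in the same block as P0
n = 6


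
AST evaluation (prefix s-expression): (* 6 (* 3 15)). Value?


Evaluate inner: (* 3 15) = 45
Evaluate root: (* 6 45) = 270
Result: 270


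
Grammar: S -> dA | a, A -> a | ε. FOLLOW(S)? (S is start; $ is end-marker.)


$ ∈ FOLLOW(S). For each A -> αBβ: add FIRST(β)\{ε} to FOLLOW(B); if β nullable, add FOLLOW(A).
FOLLOW(S) = {$}


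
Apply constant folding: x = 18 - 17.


18 - 17 = 1 at compile time
Optimized: x = 1


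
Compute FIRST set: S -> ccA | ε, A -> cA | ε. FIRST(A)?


Per alternative of A: FIRST(cA) = {c}; FIRST(ε) = {ε}
FIRST(A) = {c, ε}


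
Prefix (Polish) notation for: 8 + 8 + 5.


left-to-right (same/higher precedence on left): tree is (+ (+ 8 8) 5)
Prefix: + + 8 8 5


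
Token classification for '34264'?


Pattern: digits only
Type: INTEGER_LITERAL


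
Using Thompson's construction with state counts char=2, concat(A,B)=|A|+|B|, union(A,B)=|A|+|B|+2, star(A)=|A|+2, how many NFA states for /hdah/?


Syntax tree has 4 char leaf(s), 0 union(s), 0 star(s)
chars contribute 4×2 = 8; each union adds +2; each star adds +2
Total: 8 + 0 + 0 = 8 states


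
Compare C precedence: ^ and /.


'/' is multiplicative (level 10); '^' is bitwise XOR (level 4)
Higher level binds tighter
'/' has higher precedence than '^'


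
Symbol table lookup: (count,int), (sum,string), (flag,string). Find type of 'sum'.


Lookup 'sum' → type string


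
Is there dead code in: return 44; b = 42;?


statement follows a return and is unreachable
Dead: 'b = 42'


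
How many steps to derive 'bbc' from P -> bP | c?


Derivation: P => bP => bbP => bbc
Steps: 3


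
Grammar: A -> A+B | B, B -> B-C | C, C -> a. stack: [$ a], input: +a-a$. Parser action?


'a' on top is the handle for C -> a
Action: reduce (C -> a)


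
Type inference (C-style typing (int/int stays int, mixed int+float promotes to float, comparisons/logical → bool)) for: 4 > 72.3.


Operand types: int > float
Rule: comparison yields bool
Result type: bool


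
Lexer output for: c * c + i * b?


Scan left to right, longest-match per lexeme
Tokens: ID(c), OP(*), ID(c), OP(+), ID(i), OP(*), ID(b)


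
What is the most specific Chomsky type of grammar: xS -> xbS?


LHS has context (more than one symbol) and |LHS| ≤ |RHS|
Classification: Type 1 (Context-Sensitive)


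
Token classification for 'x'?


Pattern: letter/underscore followed by alphanumerics, not a keyword
Type: IDENTIFIER


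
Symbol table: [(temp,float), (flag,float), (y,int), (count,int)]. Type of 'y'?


Lookup 'y' → type int


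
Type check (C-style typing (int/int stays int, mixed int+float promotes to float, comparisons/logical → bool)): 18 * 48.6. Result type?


Operand types: int * float
Rule: mixed int/float promotes to float; int/int stays int
Result type: float


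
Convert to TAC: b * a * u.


Break into single-operator statements:
t1 = b * a
t2 = t1 * u


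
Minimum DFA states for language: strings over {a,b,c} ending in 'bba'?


Track the longest suffix of input matching a prefix of 'bba': 4 classes (prefixes of length 0..3)
Minimal DFA: 4 states


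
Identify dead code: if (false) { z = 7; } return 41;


condition is constant false, so the whole block is unreachable
Dead: 'if (false) { z = 7; }'


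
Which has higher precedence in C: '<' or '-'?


'-' is additive (level 9); '<' is relational (level 7)
Higher level binds tighter
'-' has higher precedence than '<'


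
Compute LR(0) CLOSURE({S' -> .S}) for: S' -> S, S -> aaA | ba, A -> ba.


Start: S' -> .S
For each item with dot before a nonterminal B, add B -> .γ for every B-production
Closure: [S' -> .S, S -> .aaA, S -> .ba]


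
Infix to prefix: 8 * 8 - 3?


left-to-right (same/higher precedence on left): tree is (- (* 8 8) 3)
Prefix: - * 8 8 3


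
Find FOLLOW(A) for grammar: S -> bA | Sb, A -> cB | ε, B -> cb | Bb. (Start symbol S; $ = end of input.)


$ ∈ FOLLOW(S). For each A -> αBβ: add FIRST(β)\{ε} to FOLLOW(B); if β nullable, add FOLLOW(A).
FOLLOW(A) = {$, b}


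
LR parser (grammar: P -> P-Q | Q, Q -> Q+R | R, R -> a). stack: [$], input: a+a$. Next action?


no handle on stack; shift 'a'
Action: shift


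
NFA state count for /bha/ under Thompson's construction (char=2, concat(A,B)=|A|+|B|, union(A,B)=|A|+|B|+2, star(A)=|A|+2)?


Syntax tree has 3 char leaf(s), 0 union(s), 0 star(s)
chars contribute 3×2 = 6; each union adds +2; each star adds +2
Total: 6 + 0 + 0 = 6 states


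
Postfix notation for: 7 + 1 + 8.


Left to right (same or higher precedence on left)
Postfix: 7 1 + 8 +


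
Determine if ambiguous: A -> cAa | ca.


balanced c^n…a^n: each string has a unique parse
Unambiguous


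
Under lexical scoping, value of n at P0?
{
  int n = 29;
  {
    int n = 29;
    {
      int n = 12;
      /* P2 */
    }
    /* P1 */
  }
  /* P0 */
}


n declared in the same block as P0
n = 29


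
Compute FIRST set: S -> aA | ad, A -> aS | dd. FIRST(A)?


Per alternative of A: FIRST(aS) = {a}; FIRST(dd) = {d}
FIRST(A) = {a, d}


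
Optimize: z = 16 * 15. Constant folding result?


16 * 15 = 240 at compile time
Optimized: z = 240


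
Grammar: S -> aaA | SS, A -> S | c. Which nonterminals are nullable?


A nonterminal is nullable iff some alternative derives ε (directly, or every symbol in it is nullable)
Nullable: {}


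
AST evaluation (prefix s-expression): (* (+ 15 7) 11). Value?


Evaluate inner: (+ 15 7) = 22
Evaluate root: (* 22 11) = 242
Result: 242


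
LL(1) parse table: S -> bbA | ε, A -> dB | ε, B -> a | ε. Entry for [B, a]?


For [B, a]: 'a' ∈ FIRST(a)
Entry: B -> a


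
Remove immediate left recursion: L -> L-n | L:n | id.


Left-recursive alternatives: L-n, L:n; non-recursive: id
Introduce L': L -> idL', L' -> -nL' | :nL' | ε


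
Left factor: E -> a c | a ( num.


Common prefix: 'a'
Factored: E -> a E', E' -> c | ( num


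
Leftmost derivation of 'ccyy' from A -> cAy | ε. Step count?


Derivation: A => cAy => ccAyy => ccyy
Steps: 3


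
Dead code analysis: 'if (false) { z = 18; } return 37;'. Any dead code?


condition is constant false, so the whole block is unreachable
Dead: 'if (false) { z = 18; }'


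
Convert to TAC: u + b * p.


Break into single-operator statements:
t1 = b * p
t2 = u + t1


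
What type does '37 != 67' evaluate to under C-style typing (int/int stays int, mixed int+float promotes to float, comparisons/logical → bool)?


Operand types: int != int
Rule: comparison yields bool
Result type: bool


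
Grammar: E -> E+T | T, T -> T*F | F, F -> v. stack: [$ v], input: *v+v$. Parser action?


'v' on top is the handle for F -> v
Action: reduce (F -> v)


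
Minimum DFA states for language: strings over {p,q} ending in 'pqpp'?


Track the longest suffix of input matching a prefix of 'pqpp': 5 classes (prefixes of length 0..4)
Minimal DFA: 5 states


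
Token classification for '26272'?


Pattern: digits only
Type: INTEGER_LITERAL


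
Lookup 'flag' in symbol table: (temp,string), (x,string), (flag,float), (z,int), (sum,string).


Lookup 'flag' → type float


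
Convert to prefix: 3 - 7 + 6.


left-to-right (same/higher precedence on left): tree is (+ (- 3 7) 6)
Prefix: + - 3 7 6


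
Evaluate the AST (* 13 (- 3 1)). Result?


Evaluate inner: (- 3 1) = 2
Evaluate root: (* 13 2) = 26
Result: 26


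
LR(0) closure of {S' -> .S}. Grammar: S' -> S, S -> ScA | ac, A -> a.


Start: S' -> .S
For each item with dot before a nonterminal B, add B -> .γ for every B-production
Closure: [S' -> .S, S -> .ScA, S -> .ac]


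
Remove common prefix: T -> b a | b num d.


Common prefix: 'b'
Factored: T -> b T', T' -> a | num d


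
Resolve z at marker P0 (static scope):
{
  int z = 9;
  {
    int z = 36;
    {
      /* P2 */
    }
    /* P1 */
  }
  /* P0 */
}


z declared in the same block as P0
z = 9


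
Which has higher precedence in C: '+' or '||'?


'+' is additive (level 9); '||' is logical OR (level 1)
Higher level binds tighter
'+' has higher precedence than '||'


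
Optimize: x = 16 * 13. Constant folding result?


16 * 13 = 208 at compile time
Optimized: x = 208


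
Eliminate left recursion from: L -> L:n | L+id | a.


Left-recursive alternatives: L:n, L+id; non-recursive: a
Introduce L': L -> aL', L' -> :nL' | +idL' | ε


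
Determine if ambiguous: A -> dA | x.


right-linear, alternatives start with distinct terminals 'd' vs 'x': unique leftmost derivation
Unambiguous


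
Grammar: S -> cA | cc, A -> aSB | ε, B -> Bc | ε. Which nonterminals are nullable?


A nonterminal is nullable iff some alternative derives ε (directly, or every symbol in it is nullable)
Nullable: {A, B}


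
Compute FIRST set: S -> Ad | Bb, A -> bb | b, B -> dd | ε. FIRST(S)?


Per alternative of S: FIRST(Ad) = {b}; FIRST(Bb) = {b, d}
FIRST(S) = {b, d}


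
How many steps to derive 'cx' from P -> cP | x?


Derivation: P => cP => cx
Steps: 2


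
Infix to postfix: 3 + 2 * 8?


* has higher precedence, evaluate 2*8 first
Postfix: 3 2 8 * +


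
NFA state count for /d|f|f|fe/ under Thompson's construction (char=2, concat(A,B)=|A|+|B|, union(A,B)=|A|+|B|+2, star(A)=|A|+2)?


Syntax tree has 5 char leaf(s), 3 union(s), 0 star(s)
chars contribute 5×2 = 10; each union adds +2; each star adds +2
Total: 10 + 6 + 0 = 16 states


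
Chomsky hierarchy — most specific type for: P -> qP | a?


Right-linear: every RHS is a terminal or a terminal followed by one nonterminal
Classification: Type 3 (Regular)


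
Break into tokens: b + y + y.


Scan left to right, longest-match per lexeme
Tokens: ID(b), OP(+), ID(y), OP(+), ID(y)


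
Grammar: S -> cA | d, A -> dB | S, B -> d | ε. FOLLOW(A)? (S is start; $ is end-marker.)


$ ∈ FOLLOW(S). For each A -> αBβ: add FIRST(β)\{ε} to FOLLOW(B); if β nullable, add FOLLOW(A).
FOLLOW(A) = {$}


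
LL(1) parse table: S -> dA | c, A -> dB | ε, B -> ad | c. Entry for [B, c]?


For [B, c]: 'c' ∈ FIRST(c)
Entry: B -> c


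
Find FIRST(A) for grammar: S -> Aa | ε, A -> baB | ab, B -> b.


Per alternative of A: FIRST(baB) = {b}; FIRST(ab) = {a}
FIRST(A) = {a, b}


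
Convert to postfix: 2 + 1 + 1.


Left to right (same or higher precedence on left)
Postfix: 2 1 + 1 +


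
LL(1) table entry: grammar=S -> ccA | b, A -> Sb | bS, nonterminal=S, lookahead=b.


For [S, b]: 'b' ∈ FIRST(b)
Entry: S -> b


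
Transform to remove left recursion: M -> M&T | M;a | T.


Left-recursive alternatives: M&T, M;a; non-recursive: T
Introduce M': M -> TM', M' -> &TM' | ;aM' | ε


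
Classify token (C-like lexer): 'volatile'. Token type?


Pattern: reserved word
Type: KEYWORD


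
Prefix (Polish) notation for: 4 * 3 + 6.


left-to-right (same/higher precedence on left): tree is (+ (* 4 3) 6)
Prefix: + * 4 3 6


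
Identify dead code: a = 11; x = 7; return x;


a is assigned but never read
Dead: 'a = 11'


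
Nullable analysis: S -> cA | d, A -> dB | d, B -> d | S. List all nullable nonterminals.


A nonterminal is nullable iff some alternative derives ε (directly, or every symbol in it is nullable)
Nullable: {}


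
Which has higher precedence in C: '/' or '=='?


'/' is multiplicative (level 10); '==' is equality (level 6)
Higher level binds tighter
'/' has higher precedence than '=='


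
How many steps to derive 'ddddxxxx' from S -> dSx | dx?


Derivation: S => dSx => ddSxx => dddSxxx => ddddxxxx
Steps: 4


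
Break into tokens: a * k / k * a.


Scan left to right, longest-match per lexeme
Tokens: ID(a), OP(*), ID(k), OP(/), ID(k), OP(*), ID(a)


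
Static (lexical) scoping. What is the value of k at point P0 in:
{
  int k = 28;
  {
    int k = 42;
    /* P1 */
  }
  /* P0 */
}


k declared in the same block as P0
k = 28


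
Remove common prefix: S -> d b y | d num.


Common prefix: 'd'
Factored: S -> d S', S' -> b y | num


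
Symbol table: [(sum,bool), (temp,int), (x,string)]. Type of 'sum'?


Lookup 'sum' → type bool


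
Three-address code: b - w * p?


Break into single-operator statements:
t1 = w * p
t2 = b - t1


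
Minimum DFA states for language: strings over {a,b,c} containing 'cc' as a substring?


KMP-style automaton: 2 progress states + 1 absorbing accept = 3
Minimal DFA: 3 states


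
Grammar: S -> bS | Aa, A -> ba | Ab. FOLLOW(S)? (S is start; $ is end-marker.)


$ ∈ FOLLOW(S). For each A -> αBβ: add FIRST(β)\{ε} to FOLLOW(B); if β nullable, add FOLLOW(A).
FOLLOW(S) = {$}


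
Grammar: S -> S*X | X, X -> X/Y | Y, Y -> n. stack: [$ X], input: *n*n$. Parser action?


lookahead ∉ {/} so X won't extend; reduce S -> X
Action: reduce (S -> X)


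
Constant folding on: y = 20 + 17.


20 + 17 = 37 at compile time
Optimized: y = 37


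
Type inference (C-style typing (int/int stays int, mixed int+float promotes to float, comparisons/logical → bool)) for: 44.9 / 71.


Operand types: float / int
Rule: mixed int/float promotes to float; int/int stays int
Result type: float


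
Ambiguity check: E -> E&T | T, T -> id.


precedence layered via separate nonterminal T: deterministic
Unambiguous


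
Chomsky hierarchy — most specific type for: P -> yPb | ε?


Single nonterminal LHS, but y^n b^n is not regular
Classification: Type 2 (Context-Free)


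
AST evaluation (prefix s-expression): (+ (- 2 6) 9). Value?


Evaluate inner: (- 2 6) = -4
Evaluate root: (+ -4 9) = 5
Result: 5


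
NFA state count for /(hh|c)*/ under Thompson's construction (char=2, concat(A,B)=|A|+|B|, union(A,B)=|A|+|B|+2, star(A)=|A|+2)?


Syntax tree has 3 char leaf(s), 1 union(s), 1 star(s)
chars contribute 3×2 = 6; each union adds +2; each star adds +2
Total: 6 + 2 + 2 = 10 states


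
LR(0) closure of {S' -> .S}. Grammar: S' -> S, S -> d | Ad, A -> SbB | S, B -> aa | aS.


Start: S' -> .S
For each item with dot before a nonterminal B, add B -> .γ for every B-production
Closure: [S' -> .S, S -> .d, S -> .Ad, A -> .SbB, A -> .S]


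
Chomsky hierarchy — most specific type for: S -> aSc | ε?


Single nonterminal LHS, but a^n c^n is not regular
Classification: Type 2 (Context-Free)


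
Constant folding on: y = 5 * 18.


5 * 18 = 90 at compile time
Optimized: y = 90


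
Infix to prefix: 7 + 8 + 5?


left-to-right (same/higher precedence on left): tree is (+ (+ 7 8) 5)
Prefix: + + 7 8 5


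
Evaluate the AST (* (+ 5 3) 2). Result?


Evaluate inner: (+ 5 3) = 8
Evaluate root: (* 8 2) = 16
Result: 16


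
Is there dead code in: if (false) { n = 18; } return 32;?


condition is constant false, so the whole block is unreachable
Dead: 'if (false) { n = 18; }'


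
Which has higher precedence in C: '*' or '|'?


'*' is multiplicative (level 10); '|' is bitwise OR (level 3)
Higher level binds tighter
'*' has higher precedence than '|'


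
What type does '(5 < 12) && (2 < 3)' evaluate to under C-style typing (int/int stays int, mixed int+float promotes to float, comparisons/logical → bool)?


Operand types: bool && bool
Rule: logical operators take bool operands and yield bool
Result type: bool


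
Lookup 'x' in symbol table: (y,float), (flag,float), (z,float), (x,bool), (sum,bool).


Lookup 'x' → type bool


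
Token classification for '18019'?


Pattern: digits only
Type: INTEGER_LITERAL


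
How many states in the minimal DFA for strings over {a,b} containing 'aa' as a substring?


KMP-style automaton: 2 progress states + 1 absorbing accept = 3
Minimal DFA: 3 states


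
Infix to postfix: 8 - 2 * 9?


* has higher precedence, evaluate 2*9 first
Postfix: 8 2 9 * -


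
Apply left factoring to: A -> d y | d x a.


Common prefix: 'd'
Factored: A -> d A', A' -> y | x a


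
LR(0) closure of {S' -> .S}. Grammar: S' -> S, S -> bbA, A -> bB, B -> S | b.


Start: S' -> .S
For each item with dot before a nonterminal B, add B -> .γ for every B-production
Closure: [S' -> .S, S -> .bbA]


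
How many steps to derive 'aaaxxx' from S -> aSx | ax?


Derivation: S => aSx => aaSxx => aaaxxx
Steps: 3


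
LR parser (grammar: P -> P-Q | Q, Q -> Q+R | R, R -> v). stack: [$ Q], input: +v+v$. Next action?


shift '+' to continue Q -> Q+R
Action: shift


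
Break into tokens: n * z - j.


Scan left to right, longest-match per lexeme
Tokens: ID(n), OP(*), ID(z), OP(-), ID(j)


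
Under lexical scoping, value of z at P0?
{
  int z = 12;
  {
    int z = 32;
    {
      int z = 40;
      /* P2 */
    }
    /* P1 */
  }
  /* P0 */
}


z declared in the same block as P0
z = 12
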